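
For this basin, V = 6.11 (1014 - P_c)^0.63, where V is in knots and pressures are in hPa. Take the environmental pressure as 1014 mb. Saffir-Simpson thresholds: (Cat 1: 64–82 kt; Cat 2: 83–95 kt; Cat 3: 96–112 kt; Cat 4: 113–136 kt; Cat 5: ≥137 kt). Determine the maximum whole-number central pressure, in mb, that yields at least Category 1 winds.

Category 1 begins at V = 64 kt.
Required ΔP = (64/6.11)^(1/0.63) = 10.475^1.587 ≈ 41.62 mb.
P_c ≤ 1014 − 41.62 = 972.38, so the highest integer P_c is 972 mb.

972 mb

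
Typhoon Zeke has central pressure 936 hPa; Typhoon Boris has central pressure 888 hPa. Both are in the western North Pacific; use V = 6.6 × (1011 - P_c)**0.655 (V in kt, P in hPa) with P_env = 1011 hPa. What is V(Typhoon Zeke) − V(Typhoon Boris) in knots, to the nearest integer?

Typhoon Zeke: ΔP = 75; V ≈ 6.6 × 75^0.655 ≈ 111.61 kt.
Typhoon Boris: ΔP = 123; V ≈ 6.6 × 123^0.655 ≈ 154.32 kt.
Difference ≈ 111.61 − 154.32 = -42.71 → -43 kt.

-43 kt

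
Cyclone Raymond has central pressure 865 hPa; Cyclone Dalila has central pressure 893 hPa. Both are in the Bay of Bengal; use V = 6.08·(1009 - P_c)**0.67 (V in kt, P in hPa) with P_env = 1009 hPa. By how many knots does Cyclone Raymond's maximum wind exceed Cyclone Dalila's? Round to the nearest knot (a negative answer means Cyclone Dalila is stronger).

23 kt

Cyclone Raymond: ΔP = 144; V ≈ 6.08 × 144^0.67 ≈ 169.83 kt.
Cyclone Dalila: ΔP = 116; V ≈ 6.08 × 116^0.67 ≈ 146.92 kt.
Difference ≈ 169.83 − 146.92 = 22.91 → 23 kt.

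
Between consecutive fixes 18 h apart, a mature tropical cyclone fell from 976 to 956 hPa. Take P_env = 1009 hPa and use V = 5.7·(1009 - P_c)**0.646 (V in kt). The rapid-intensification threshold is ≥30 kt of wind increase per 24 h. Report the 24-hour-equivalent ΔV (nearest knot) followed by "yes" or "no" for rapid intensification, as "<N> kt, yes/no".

V₁: ΔP = 33, V ≈ 5.7 × 33^0.646 ≈ 54.56 kt.
V₂: ΔP = 53, V ≈ 5.7 × 53^0.646 ≈ 74.09 kt.
ΔV over 18 h = 19.53 kt → 24 h equivalent = 19.53 × 24/18 ≈ 26.04 kt.
26 kt < 30 kt ⇒ not rapid intensification.

26 kt, no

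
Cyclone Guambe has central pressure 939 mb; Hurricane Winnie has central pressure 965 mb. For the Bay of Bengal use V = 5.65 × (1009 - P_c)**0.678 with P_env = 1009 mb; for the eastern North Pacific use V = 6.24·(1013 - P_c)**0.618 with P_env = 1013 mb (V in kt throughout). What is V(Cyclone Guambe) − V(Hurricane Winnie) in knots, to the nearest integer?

32 kt

Cyclone Guambe: ΔP = 70; V ≈ 5.65 × 70^0.678 ≈ 100.70 kt.
Hurricane Winnie: ΔP = 48; V ≈ 6.24 × 48^0.618 ≈ 68.26 kt.
Difference ≈ 100.70 − 68.26 = 32.44 → 32 kt.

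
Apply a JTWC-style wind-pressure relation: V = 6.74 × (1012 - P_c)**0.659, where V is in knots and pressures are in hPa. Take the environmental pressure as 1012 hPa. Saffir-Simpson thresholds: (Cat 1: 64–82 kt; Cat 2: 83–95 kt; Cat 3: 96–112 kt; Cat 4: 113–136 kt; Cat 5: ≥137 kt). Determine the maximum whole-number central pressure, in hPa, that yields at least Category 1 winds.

981 hPa

Category 1 begins at V = 64 kt.
Required ΔP = (64/6.74)^(1/0.659) = 9.496^1.517 ≈ 30.43 hPa.
P_c ≤ 1012 − 30.43 = 981.57, so the highest integer P_c is 981 hPa.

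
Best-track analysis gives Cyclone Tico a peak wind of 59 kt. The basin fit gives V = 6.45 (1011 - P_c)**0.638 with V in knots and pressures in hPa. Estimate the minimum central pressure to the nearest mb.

979 mb

ΔP = (V / 6.45)^(1/0.638) = (59/6.45)^1.567.
59/6.45 = 9.147; 9.147^1.567 ≈ 32.12 mb.
P_c = 1011 − 32.12 = 978.88 ≈ 979 mb.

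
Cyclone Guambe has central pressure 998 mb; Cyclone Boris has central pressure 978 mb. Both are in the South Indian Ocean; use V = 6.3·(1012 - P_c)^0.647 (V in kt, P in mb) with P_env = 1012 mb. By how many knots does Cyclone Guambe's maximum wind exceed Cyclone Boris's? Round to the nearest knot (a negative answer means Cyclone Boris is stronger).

-27 kt

Cyclone Guambe: ΔP = 14; V ≈ 6.3 × 14^0.647 ≈ 34.74 kt.
Cyclone Boris: ΔP = 34; V ≈ 6.3 × 34^0.647 ≈ 61.69 kt.
Difference ≈ 34.74 − 61.69 = -26.95 → -27 kt.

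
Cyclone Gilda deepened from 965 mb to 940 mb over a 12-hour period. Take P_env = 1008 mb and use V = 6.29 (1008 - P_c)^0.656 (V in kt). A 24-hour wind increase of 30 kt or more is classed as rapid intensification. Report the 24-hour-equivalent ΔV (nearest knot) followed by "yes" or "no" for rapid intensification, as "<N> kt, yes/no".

52 kt, yes

V₁: ΔP = 43, V ≈ 6.29 × 43^0.656 ≈ 74.17 kt.
V₂: ΔP = 68, V ≈ 6.29 × 68^0.656 ≈ 100.18 kt.
ΔV over 12 h = 26.01 kt → 24 h equivalent = 26.01 × 24/12 ≈ 52.02 kt.
52 kt ≥ 30 kt ⇒ rapid intensification.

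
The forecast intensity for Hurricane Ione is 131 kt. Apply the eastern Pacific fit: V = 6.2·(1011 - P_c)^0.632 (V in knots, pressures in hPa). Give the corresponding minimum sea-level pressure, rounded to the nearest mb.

886 mb

ΔP = (V / 6.2)^(1/0.632) = (131/6.2)^1.582.
131/6.2 = 21.129; 21.129^1.582 ≈ 124.83 mb.
P_c = 1011 − 124.83 = 886.17 ≈ 886 mb.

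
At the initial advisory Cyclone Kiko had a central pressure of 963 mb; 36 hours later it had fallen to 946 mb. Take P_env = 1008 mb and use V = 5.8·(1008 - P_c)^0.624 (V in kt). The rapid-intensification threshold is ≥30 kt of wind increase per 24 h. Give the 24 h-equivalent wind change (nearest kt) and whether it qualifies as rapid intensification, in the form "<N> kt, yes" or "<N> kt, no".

9 kt, no

V₁: ΔP = 45, V ≈ 5.8 × 45^0.624 ≈ 62.38 kt.
V₂: ΔP = 62, V ≈ 5.8 × 62^0.624 ≈ 76.19 kt.
ΔV over 36 h = 13.81 kt → 24 h equivalent = 13.81 × 24/36 ≈ 9.21 kt.
9 kt < 30 kt ⇒ not rapid intensification.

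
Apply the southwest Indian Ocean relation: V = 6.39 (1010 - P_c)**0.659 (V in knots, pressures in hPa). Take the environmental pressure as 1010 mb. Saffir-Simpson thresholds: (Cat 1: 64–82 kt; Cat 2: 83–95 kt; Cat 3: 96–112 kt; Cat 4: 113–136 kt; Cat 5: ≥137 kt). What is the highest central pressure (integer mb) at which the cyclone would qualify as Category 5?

905 mb

Category 5 begins at V = 137 kt.
Required ΔP = (137/6.39)^(1/0.659) = 21.440^1.517 ≈ 104.73 mb.
P_c ≤ 1010 − 104.73 = 905.27, so the highest integer P_c is 905 mb.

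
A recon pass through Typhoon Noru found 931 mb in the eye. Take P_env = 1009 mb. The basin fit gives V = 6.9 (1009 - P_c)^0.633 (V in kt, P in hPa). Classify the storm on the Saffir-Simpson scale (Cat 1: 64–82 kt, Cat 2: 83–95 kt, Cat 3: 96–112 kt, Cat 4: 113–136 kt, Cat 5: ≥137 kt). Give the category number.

3

ΔP = 1009 − 931 = 78 mb.
V ≈ 6.9 × 78^0.633 = 6.9 × 15.77 ≈ 109 kt.
109 kt falls in the Category 3 band.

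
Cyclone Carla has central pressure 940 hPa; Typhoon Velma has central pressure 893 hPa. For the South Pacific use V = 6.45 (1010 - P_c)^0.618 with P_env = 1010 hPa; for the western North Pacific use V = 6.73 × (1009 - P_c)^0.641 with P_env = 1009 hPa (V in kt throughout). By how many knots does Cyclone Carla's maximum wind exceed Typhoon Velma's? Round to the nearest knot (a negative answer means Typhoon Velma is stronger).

-53 kt

Cyclone Carla: ΔP = 70; V ≈ 6.45 × 70^0.618 ≈ 89.09 kt.
Typhoon Velma: ΔP = 116; V ≈ 6.73 × 116^0.641 ≈ 141.69 kt.
Difference ≈ 89.09 − 141.69 = -52.60 → -53 kt.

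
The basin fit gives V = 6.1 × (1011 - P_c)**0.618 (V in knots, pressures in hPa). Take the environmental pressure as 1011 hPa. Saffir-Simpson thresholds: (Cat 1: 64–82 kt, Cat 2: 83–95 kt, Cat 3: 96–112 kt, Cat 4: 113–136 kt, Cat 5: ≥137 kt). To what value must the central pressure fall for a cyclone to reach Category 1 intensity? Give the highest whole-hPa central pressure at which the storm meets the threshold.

966 hPa

Category 1 begins at V = 64 kt.
Required ΔP = (64/6.1)^(1/0.618) = 10.492^1.618 ≈ 44.86 hPa.
P_c ≤ 1011 − 44.86 = 966.14, so the highest integer P_c is 966 hPa.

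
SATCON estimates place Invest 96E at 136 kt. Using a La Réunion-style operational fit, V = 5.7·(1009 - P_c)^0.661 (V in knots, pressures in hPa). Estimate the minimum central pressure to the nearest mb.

888 mb

ΔP = (V / 5.7)^(1/0.661) = (136/5.7)^1.513.
136/5.7 = 23.860; 23.860^1.513 ≈ 121.40 mb.
P_c = 1009 − 121.40 = 887.60 ≈ 888 mb.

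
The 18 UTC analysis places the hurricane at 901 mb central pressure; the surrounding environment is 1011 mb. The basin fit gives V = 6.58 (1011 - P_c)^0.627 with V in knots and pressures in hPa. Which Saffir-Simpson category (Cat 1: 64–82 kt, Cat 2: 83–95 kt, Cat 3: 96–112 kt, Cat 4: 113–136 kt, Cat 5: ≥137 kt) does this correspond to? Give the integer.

ΔP = 1011 − 901 = 110 mb.
V ≈ 6.58 × 110^0.627 = 6.58 × 19.05 ≈ 125 kt.
125 kt falls in the Category 4 band.

4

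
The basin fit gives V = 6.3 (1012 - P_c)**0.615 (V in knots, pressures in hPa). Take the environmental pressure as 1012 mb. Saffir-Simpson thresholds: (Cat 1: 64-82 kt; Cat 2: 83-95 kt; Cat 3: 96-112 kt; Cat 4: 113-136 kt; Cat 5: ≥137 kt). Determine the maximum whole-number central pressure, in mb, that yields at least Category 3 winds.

928 mb

Category 3 begins at V = 96 kt.
Required ΔP = (96/6.3)^(1/0.615) = 15.238^1.626 ≈ 83.84 mb.
P_c ≤ 1012 − 83.84 = 928.16, so the highest integer P_c is 928 mb.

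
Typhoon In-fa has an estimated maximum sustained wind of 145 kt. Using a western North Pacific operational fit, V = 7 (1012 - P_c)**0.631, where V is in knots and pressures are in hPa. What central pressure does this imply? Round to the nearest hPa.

ΔP = (V / 7)^(1/0.631) = (145/7)^1.585.
145/7 = 20.714; 20.714^1.585 ≈ 121.90 hPa.
P_c = 1012 − 121.90 = 890.10 ≈ 890 hPa.

890 hPa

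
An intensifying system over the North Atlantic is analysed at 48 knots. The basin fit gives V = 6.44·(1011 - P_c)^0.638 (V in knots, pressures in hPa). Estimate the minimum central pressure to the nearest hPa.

ΔP = (V / 6.44)^(1/0.638) = (48/6.44)^1.567.
48/6.44 = 7.453; 7.453^1.567 ≈ 23.30 hPa.
P_c = 1011 − 23.30 = 987.70 ≈ 988 hPa.

988 hPa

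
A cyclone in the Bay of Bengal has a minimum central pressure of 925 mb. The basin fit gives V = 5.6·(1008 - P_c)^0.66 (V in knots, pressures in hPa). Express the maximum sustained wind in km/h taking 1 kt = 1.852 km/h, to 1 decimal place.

191.6 km/h

ΔP = 1008 − 925 = 83 mb.
V ≈ 5.6 × 83^0.66 = 5.6 × 18.475 ≈ 103.462 kt.
103.462 × 1.852 ≈ 191.61 km/h → 191.6 km/h.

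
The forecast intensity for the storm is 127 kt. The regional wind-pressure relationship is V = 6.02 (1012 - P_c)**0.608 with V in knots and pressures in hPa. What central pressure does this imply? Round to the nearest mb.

ΔP = (V / 6.02)^(1/0.608) = (127/6.02)^1.645.
127/6.02 = 21.096; 21.096^1.645 ≈ 150.65 mb.
P_c = 1012 − 150.65 = 861.35 ≈ 861 mb.

861 mb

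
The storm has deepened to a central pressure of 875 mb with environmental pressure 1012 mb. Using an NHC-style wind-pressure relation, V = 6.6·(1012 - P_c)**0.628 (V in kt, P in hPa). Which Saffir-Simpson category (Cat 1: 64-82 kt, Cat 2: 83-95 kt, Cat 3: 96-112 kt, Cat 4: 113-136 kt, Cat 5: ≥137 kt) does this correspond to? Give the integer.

ΔP = 1012 − 875 = 137 mb.
V ≈ 6.6 × 137^0.628 = 6.6 × 21.97 ≈ 145 kt.
145 kt falls in the Category 5 band.

5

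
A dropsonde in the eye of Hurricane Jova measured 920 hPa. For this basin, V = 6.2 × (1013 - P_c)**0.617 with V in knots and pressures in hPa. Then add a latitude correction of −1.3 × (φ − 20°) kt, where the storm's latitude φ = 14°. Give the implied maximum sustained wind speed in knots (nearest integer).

109 kt

ΔP = 1013 − 920 = 93 hPa.
93^0.617 ≈ 16.389.
V ≈ 6.2 × 16.389 ≈ 101.6 kt.
Latitude correction: −1.3 × (14 − 20) = 7.8 kt.
Corrected V ≈ 109.4 kt → 109 kt.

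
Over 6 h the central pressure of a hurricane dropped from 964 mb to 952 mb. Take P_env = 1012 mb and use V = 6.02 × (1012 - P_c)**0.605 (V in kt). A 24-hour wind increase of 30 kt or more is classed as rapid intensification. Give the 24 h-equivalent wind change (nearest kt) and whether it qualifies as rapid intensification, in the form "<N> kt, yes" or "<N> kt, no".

36 kt, yes

V₁: ΔP = 48, V ≈ 6.02 × 48^0.605 ≈ 62.62 kt.
V₂: ΔP = 60, V ≈ 6.02 × 60^0.605 ≈ 71.68 kt.
ΔV over 6 h = 9.06 kt → 24 h equivalent = 9.06 × 24/6 ≈ 36.24 kt.
36 kt ≥ 30 kt ⇒ rapid intensification.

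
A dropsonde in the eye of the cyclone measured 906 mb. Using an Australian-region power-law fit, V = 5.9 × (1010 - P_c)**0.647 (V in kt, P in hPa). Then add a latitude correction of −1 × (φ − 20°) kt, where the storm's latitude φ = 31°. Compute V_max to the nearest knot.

ΔP = 1010 − 906 = 104 mb.
104^0.647 ≈ 20.185.
V ≈ 5.9 × 20.185 ≈ 119.1 kt.
Latitude correction: −1 × (31 − 20) = -11 kt.
Corrected V ≈ 108.1 kt → 108 kt.

108 kt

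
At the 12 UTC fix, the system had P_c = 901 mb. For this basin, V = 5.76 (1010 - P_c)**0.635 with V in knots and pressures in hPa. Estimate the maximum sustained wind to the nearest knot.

ΔP = 1010 − 901 = 109 mb.
109^0.635 ≈ 19.668.
V ≈ 5.76 × 19.668 ≈ 113.3 kt.

113 kt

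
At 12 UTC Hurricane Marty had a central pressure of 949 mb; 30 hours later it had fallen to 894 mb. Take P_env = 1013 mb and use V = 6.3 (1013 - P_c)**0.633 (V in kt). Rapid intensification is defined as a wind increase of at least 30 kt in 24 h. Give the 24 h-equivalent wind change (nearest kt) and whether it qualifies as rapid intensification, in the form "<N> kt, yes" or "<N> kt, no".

34 kt, yes

V₁: ΔP = 64, V ≈ 6.3 × 64^0.633 ≈ 87.63 kt.
V₂: ΔP = 119, V ≈ 6.3 × 119^0.633 ≈ 129.77 kt.
ΔV over 30 h = 42.14 kt → 24 h equivalent = 42.14 × 24/30 ≈ 33.71 kt.
34 kt ≥ 30 kt ⇒ rapid intensification.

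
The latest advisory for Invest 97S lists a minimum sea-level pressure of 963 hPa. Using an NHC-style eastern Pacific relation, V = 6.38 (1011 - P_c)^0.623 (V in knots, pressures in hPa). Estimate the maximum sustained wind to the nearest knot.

ΔP = 1011 − 963 = 48 hPa.
48^0.623 ≈ 11.154.
V ≈ 6.38 × 11.154 ≈ 71.2 kt.

71 kt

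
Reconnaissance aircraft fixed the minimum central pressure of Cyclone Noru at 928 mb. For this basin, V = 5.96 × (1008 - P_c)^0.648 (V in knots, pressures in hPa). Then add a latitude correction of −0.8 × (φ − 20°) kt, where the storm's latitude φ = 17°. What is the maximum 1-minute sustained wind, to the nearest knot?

ΔP = 1008 − 928 = 80 mb.
80^0.648 ≈ 17.108.
V ≈ 5.96 × 17.108 ≈ 102.0 kt.
Latitude correction: −0.8 × (17 − 20) = 2.4 kt.
Corrected V ≈ 104.4 kt → 104 kt.

104 kt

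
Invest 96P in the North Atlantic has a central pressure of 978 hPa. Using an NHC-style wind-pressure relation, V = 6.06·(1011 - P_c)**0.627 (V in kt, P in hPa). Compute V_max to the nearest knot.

54 kt

ΔP = 1011 − 978 = 33 hPa.
33^0.627 ≈ 8.956.
V ≈ 6.06 × 8.956 ≈ 54.3 kt.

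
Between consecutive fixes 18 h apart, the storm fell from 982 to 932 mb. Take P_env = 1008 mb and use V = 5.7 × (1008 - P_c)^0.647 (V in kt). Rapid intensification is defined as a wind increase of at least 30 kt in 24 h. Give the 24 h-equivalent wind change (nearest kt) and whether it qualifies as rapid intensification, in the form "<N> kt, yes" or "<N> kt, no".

63 kt, yes

V₁: ΔP = 26, V ≈ 5.7 × 26^0.647 ≈ 46.92 kt.
V₂: ΔP = 76, V ≈ 5.7 × 76^0.647 ≈ 93.92 kt.
ΔV over 18 h = 47.00 kt → 24 h equivalent = 47.00 × 24/18 ≈ 62.67 kt.
63 kt ≥ 30 kt ⇒ rapid intensification.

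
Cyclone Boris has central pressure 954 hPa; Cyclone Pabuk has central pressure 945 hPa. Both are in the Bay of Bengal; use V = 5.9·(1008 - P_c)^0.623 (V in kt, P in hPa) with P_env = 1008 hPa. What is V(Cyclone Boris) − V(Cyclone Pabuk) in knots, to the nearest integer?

Cyclone Boris: ΔP = 54; V ≈ 5.9 × 54^0.623 ≈ 70.82 kt.
Cyclone Pabuk: ΔP = 63; V ≈ 5.9 × 63^0.623 ≈ 77.95 kt.
Difference ≈ 70.82 − 77.95 = -7.13 → -7 kt.

-7 kt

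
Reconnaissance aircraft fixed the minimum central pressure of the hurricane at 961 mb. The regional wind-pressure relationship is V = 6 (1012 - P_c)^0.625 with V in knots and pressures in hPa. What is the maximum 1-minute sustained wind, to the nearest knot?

ΔP = 1012 − 961 = 51 mb.
51^0.625 ≈ 11.674.
V ≈ 6 × 11.674 ≈ 70.0 kt.

70 kt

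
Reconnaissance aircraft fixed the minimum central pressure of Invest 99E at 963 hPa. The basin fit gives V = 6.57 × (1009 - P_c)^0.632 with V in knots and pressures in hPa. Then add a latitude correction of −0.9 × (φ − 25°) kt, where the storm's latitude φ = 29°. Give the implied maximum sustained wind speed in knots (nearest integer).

70 kt

ΔP = 1009 − 963 = 46 hPa.
46^0.632 ≈ 11.243.
V ≈ 6.57 × 11.243 ≈ 73.9 kt.
Latitude correction: −0.9 × (29 − 25) = -3.6 kt.
Corrected V ≈ 70.3 kt → 70 kt.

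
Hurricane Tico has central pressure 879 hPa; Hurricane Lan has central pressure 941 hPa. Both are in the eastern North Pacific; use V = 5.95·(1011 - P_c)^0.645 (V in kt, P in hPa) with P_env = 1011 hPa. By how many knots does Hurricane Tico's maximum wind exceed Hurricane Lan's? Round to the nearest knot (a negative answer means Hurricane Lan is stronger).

Hurricane Tico: ΔP = 132; V ≈ 5.95 × 132^0.645 ≈ 138.77 kt.
Hurricane Lan: ΔP = 70; V ≈ 5.95 × 70^0.645 ≈ 92.17 kt.
Difference ≈ 138.77 − 92.17 = 46.60 → 47 kt.

47 kt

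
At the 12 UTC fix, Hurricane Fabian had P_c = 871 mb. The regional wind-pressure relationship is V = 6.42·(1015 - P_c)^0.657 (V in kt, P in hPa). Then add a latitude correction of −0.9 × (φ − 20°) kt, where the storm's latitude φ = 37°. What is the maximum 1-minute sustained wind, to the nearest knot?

ΔP = 1015 − 871 = 144 mb.
144^0.657 ≈ 26.184.
V ≈ 6.42 × 26.184 ≈ 168.1 kt.
Latitude correction: −0.9 × (37 − 20) = -15.3 kt.
Corrected V ≈ 152.8 kt → 153 kt.

153 kt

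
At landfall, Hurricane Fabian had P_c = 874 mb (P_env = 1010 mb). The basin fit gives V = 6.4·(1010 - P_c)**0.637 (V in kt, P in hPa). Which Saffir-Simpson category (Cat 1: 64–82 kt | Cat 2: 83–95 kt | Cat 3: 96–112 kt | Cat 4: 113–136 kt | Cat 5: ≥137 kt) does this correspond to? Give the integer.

5

ΔP = 1010 − 874 = 136 mb.
V ≈ 6.4 × 136^0.637 = 6.4 × 22.86 ≈ 146 kt.
146 kt falls in the Category 5 band.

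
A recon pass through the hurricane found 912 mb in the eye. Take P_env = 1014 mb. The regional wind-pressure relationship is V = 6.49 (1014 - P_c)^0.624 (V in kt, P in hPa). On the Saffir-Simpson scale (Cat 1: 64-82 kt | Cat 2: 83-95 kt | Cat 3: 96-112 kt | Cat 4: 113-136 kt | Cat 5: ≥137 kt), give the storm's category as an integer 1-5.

ΔP = 1014 − 912 = 102 mb.
V ≈ 6.49 × 102^0.624 = 6.49 × 17.92 ≈ 116 kt.
116 kt falls in the Category 4 band.

4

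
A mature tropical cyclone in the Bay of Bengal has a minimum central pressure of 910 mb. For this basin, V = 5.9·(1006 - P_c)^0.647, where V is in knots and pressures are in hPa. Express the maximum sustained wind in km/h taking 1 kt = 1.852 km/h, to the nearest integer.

ΔP = 1006 − 910 = 96 mb.
V ≈ 5.9 × 96^0.647 = 5.9 × 19.166 ≈ 113.079 kt.
113.079 × 1.852 ≈ 209.42 km/h → 209 km/h.

209 km/h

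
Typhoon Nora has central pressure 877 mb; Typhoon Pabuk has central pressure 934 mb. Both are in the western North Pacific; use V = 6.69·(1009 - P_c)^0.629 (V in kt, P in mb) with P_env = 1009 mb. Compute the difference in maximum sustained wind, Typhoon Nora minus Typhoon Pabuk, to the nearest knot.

Typhoon Nora: ΔP = 132; V ≈ 6.69 × 132^0.629 ≈ 144.30 kt.
Typhoon Pabuk: ΔP = 75; V ≈ 6.69 × 75^0.629 ≈ 101.12 kt.
Difference ≈ 144.30 − 101.12 = 43.18 → 43 kt.

43 kt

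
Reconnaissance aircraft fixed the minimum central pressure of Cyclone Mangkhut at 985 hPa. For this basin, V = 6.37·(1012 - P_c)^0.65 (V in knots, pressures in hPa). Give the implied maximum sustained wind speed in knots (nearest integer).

54 kt

ΔP = 1012 − 985 = 27 hPa.
27^0.65 ≈ 8.519.
V ≈ 6.37 × 8.519 ≈ 54.3 kt.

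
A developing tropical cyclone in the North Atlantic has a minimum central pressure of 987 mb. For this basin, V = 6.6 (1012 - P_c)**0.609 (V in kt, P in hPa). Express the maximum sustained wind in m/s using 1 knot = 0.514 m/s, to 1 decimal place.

24.1 m/s

ΔP = 1012 − 987 = 25 mb.
V ≈ 6.6 × 25^0.609 = 6.6 × 7.101 ≈ 46.869 kt.
46.869 × 0.514 ≈ 24.09 m/s → 24.1 m/s.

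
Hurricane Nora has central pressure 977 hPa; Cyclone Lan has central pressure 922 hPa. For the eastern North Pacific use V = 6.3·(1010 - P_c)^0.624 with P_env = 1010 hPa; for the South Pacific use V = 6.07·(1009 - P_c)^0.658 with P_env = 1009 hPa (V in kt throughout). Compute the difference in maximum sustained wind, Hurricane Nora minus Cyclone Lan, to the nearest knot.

-59 kt

Hurricane Nora: ΔP = 33; V ≈ 6.3 × 33^0.624 ≈ 55.83 kt.
Cyclone Lan: ΔP = 87; V ≈ 6.07 × 87^0.658 ≈ 114.65 kt.
Difference ≈ 55.83 − 114.65 = -58.82 → -59 kt.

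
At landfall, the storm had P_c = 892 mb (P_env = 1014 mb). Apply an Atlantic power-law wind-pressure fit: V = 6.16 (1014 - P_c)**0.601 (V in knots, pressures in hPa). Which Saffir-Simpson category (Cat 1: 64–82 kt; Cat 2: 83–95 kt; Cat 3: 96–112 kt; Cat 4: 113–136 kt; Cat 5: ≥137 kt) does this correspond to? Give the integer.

3

ΔP = 1014 − 892 = 122 mb.
V ≈ 6.16 × 122^0.601 = 6.16 × 17.94 ≈ 111 kt.
111 kt falls in the Category 3 band.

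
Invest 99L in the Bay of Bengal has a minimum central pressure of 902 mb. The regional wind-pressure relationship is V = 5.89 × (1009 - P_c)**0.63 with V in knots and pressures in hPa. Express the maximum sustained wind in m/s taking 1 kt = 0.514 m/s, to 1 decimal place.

ΔP = 1009 − 902 = 107 mb.
V ≈ 5.89 × 107^0.63 = 5.89 × 18.989 ≈ 111.848 kt.
111.848 × 0.514 ≈ 57.49 m/s → 57.5 m/s.

57.5 m/s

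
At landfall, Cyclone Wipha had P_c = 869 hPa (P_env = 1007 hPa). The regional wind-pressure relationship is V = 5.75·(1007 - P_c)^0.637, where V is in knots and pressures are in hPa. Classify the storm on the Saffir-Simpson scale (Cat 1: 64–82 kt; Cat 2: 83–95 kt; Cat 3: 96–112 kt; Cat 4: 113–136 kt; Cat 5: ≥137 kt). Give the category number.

4

ΔP = 1007 − 869 = 138 hPa.
V ≈ 5.75 × 138^0.637 = 5.75 × 23.07 ≈ 133 kt.
133 kt falls in the Category 4 band.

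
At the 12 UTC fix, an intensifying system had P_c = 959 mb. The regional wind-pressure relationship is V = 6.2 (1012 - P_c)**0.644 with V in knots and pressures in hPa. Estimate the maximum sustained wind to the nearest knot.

80 kt

ΔP = 1012 − 959 = 53 mb.
53^0.644 ≈ 12.895.
V ≈ 6.2 × 12.895 ≈ 80.0 kt.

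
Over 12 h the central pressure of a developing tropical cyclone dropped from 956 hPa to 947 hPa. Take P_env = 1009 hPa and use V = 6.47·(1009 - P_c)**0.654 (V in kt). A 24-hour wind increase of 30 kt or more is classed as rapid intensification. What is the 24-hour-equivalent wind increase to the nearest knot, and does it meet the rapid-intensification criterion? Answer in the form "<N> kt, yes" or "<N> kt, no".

19 kt, no

V₁: ΔP = 53, V ≈ 6.47 × 53^0.654 ≈ 86.81 kt.
V₂: ΔP = 62, V ≈ 6.47 × 62^0.654 ≈ 96.19 kt.
ΔV over 12 h = 9.38 kt → 24 h equivalent = 9.38 × 24/12 ≈ 18.76 kt.
19 kt < 30 kt ⇒ not rapid intensification.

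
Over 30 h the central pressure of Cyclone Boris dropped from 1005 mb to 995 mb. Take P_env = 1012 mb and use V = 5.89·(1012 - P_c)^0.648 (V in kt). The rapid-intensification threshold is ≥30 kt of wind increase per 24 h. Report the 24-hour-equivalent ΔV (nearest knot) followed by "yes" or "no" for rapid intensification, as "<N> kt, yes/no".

13 kt, no

V₁: ΔP = 7, V ≈ 5.89 × 7^0.648 ≈ 20.78 kt.
V₂: ΔP = 17, V ≈ 5.89 × 17^0.648 ≈ 36.94 kt.
ΔV over 30 h = 16.16 kt → 24 h equivalent = 16.16 × 24/30 ≈ 12.93 kt.
13 kt < 30 kt ⇒ not rapid intensification.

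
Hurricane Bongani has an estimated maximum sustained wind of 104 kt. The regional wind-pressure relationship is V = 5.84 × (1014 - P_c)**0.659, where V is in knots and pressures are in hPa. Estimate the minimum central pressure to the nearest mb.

935 mb

ΔP = (V / 5.84)^(1/0.659) = (104/5.84)^1.517.
104/5.84 = 17.808; 17.808^1.517 ≈ 79.02 mb.
P_c = 1014 − 79.02 = 934.98 ≈ 935 mb.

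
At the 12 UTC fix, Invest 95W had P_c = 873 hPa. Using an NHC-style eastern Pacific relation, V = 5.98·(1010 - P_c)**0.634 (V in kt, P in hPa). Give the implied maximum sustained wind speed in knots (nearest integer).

ΔP = 1010 − 873 = 137 hPa.
137^0.634 ≈ 22.630.
V ≈ 5.98 × 22.630 ≈ 135.3 kt.

135 kt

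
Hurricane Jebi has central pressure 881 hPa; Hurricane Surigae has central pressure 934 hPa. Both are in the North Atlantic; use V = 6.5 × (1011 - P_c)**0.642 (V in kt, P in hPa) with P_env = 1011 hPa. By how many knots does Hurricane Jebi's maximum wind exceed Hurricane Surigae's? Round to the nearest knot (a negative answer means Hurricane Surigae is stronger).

Hurricane Jebi: ΔP = 130; V ≈ 6.5 × 130^0.642 ≈ 147.93 kt.
Hurricane Surigae: ΔP = 77; V ≈ 6.5 × 77^0.642 ≈ 105.69 kt.
Difference ≈ 147.93 − 105.69 = 42.24 → 42 kt.

42 kt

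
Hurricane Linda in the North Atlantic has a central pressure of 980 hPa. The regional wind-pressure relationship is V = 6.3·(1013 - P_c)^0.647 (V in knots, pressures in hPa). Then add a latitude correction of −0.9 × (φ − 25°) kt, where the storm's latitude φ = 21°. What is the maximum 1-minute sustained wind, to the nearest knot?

64 kt

ΔP = 1013 − 980 = 33 hPa.
33^0.647 ≈ 9.605.
V ≈ 6.3 × 9.605 ≈ 60.5 kt.
Latitude correction: −0.9 × (21 − 25) = 3.6 kt.
Corrected V ≈ 64.1 kt → 64 kt.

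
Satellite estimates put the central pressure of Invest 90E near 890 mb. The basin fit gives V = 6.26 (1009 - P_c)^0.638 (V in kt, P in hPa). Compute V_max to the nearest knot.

132 kt

ΔP = 1009 − 890 = 119 mb.
119^0.638 ≈ 21.096.
V ≈ 6.26 × 21.096 ≈ 132.1 kt.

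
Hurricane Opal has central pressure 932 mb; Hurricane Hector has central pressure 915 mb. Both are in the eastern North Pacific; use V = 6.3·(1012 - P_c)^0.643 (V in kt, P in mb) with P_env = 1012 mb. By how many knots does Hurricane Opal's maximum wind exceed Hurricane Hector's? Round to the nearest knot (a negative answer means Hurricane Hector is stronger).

-14 kt

Hurricane Opal: ΔP = 80; V ≈ 6.3 × 80^0.643 ≈ 105.45 kt.
Hurricane Hector: ΔP = 97; V ≈ 6.3 × 97^0.643 ≈ 119.35 kt.
Difference ≈ 105.45 − 119.35 = -13.90 → -14 kt.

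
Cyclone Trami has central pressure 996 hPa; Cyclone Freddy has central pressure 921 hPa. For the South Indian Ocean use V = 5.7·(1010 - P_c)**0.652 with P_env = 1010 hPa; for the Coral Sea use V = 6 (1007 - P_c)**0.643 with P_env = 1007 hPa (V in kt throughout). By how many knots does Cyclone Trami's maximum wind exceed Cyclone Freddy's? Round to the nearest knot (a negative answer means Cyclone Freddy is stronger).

Cyclone Trami: ΔP = 14; V ≈ 5.7 × 14^0.652 ≈ 31.85 kt.
Cyclone Freddy: ΔP = 86; V ≈ 6 × 86^0.643 ≈ 105.20 kt.
Difference ≈ 31.85 − 105.20 = -73.35 → -73 kt.

-73 kt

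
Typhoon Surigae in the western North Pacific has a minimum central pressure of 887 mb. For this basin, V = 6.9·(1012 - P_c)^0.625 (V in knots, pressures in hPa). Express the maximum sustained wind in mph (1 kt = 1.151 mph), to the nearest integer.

ΔP = 1012 − 887 = 125 mb.
V ≈ 6.9 × 125^0.625 = 6.9 × 20.444 ≈ 141.065 kt.
141.065 × 1.151 ≈ 162.37 mph → 162 mph.

162 mph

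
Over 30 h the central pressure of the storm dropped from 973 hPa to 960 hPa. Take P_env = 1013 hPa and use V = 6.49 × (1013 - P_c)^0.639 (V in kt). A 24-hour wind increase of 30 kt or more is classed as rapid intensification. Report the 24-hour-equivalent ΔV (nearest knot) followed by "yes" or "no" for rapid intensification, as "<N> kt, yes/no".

V₁: ΔP = 40, V ≈ 6.49 × 40^0.639 ≈ 68.54 kt.
V₂: ΔP = 53, V ≈ 6.49 × 53^0.639 ≈ 82.05 kt.
ΔV over 30 h = 13.51 kt → 24 h equivalent = 13.51 × 24/30 ≈ 10.81 kt.
11 kt < 30 kt ⇒ not rapid intensification.

11 kt, no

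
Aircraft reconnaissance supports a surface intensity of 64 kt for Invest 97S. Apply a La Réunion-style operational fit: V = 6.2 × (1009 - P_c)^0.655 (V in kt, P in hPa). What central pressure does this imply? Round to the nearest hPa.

ΔP = (V / 6.2)^(1/0.655) = (64/6.2)^1.527.
64/6.2 = 10.323; 10.323^1.527 ≈ 35.30 hPa.
P_c = 1009 − 35.30 = 973.70 ≈ 974 hPa.

974 hPa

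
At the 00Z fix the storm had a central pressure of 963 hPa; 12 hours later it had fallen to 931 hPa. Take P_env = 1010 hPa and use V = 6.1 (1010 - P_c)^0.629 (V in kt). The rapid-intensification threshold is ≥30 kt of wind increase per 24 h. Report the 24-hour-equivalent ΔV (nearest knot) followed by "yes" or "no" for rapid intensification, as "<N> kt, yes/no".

V₁: ΔP = 47, V ≈ 6.1 × 47^0.629 ≈ 68.72 kt.
V₂: ΔP = 79, V ≈ 6.1 × 79^0.629 ≈ 95.27 kt.
ΔV over 12 h = 26.55 kt → 24 h equivalent = 26.55 × 24/12 ≈ 53.10 kt.
53 kt ≥ 30 kt ⇒ rapid intensification.

53 kt, yes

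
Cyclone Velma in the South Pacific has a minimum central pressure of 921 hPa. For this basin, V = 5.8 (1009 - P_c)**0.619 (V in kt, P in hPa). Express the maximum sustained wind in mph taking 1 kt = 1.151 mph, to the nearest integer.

ΔP = 1009 − 921 = 88 hPa.
V ≈ 5.8 × 88^0.619 = 5.8 × 15.982 ≈ 92.696 kt.
92.696 × 1.151 ≈ 106.69 mph → 107 mph.

107 mph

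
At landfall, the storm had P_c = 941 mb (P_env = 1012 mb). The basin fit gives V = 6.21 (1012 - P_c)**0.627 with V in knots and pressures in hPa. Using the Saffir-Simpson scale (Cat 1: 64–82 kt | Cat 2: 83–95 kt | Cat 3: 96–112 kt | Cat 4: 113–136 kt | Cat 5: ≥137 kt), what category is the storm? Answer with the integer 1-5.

2

ΔP = 1012 − 941 = 71 mb.
V ≈ 6.21 × 71^0.627 = 6.21 × 14.48 ≈ 90 kt.
90 kt falls in the Category 2 band.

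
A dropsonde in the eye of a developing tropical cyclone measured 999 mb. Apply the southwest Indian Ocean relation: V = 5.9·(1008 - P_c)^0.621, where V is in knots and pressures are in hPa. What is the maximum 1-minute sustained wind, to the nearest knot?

23 kt

ΔP = 1008 − 999 = 9 mb.
9^0.621 ≈ 3.914.
V ≈ 5.9 × 3.914 ≈ 23.1 kt.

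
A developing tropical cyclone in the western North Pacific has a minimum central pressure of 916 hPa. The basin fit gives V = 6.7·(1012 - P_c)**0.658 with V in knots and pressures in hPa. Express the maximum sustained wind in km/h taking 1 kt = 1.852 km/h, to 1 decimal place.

ΔP = 1012 − 916 = 96 hPa.
V ≈ 6.7 × 96^0.658 = 6.7 × 20.153 ≈ 135.023 kt.
135.023 × 1.852 ≈ 250.06 km/h → 250.1 km/h.

250.1 km/h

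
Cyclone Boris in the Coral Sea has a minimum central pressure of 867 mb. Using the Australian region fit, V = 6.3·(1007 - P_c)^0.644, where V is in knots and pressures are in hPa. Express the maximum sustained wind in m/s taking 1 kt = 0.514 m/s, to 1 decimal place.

78.1 m/s

ΔP = 1007 − 867 = 140 mb.
V ≈ 6.3 × 140^0.644 = 6.3 × 24.105 ≈ 151.861 kt.
151.861 × 0.514 ≈ 78.06 m/s → 78.1 m/s.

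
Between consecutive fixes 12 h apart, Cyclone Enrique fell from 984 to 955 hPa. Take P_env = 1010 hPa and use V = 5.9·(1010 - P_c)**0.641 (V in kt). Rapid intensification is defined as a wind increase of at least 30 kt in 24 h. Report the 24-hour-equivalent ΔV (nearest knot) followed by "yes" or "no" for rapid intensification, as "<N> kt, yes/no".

V₁: ΔP = 26, V ≈ 5.9 × 26^0.641 ≈ 47.63 kt.
V₂: ΔP = 55, V ≈ 5.9 × 55^0.641 ≈ 76.99 kt.
ΔV over 12 h = 29.36 kt → 24 h equivalent = 29.36 × 24/12 ≈ 58.72 kt.
59 kt ≥ 30 kt ⇒ rapid intensification.

59 kt, yes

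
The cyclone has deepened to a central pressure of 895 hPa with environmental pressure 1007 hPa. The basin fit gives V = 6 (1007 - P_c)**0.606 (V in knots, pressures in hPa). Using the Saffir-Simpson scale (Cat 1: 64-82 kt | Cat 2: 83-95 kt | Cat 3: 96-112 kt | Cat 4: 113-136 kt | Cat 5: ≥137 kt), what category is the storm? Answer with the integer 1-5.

ΔP = 1007 − 895 = 112 hPa.
V ≈ 6 × 112^0.606 = 6 × 17.45 ≈ 105 kt.
105 kt falls in the Category 3 band.

3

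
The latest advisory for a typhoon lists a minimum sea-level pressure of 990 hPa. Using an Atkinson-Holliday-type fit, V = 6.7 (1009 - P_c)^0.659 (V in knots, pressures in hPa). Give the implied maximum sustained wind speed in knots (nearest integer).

47 kt

ΔP = 1009 − 990 = 19 hPa.
19^0.659 ≈ 6.961.
V ≈ 6.7 × 6.961 ≈ 46.6 kt.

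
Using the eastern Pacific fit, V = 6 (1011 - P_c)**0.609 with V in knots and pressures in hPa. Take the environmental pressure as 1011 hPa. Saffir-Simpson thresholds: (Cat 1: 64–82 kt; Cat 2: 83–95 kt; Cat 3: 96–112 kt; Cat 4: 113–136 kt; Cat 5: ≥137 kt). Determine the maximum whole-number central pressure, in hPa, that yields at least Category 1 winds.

962 hPa

Category 1 begins at V = 64 kt.
Required ΔP = (64/6)^(1/0.609) = 10.667^1.642 ≈ 48.76 hPa.
P_c ≤ 1011 − 48.76 = 962.24, so the highest integer P_c is 962 hPa.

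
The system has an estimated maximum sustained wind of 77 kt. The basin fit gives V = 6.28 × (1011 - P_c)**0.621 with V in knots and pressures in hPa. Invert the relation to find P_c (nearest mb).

954 mb

ΔP = (V / 6.28)^(1/0.621) = (77/6.28)^1.610.
77/6.28 = 12.261; 12.261^1.610 ≈ 56.61 mb.
P_c = 1011 − 56.61 = 954.39 ≈ 954 mb.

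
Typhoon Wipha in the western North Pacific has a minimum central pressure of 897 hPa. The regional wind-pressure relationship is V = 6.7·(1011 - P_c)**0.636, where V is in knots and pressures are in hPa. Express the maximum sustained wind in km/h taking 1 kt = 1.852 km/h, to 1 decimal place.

252.3 km/h

ΔP = 1011 − 897 = 114 hPa.
V ≈ 6.7 × 114^0.636 = 6.7 × 20.333 ≈ 136.228 kt.
136.228 × 1.852 ≈ 252.29 km/h → 252.3 km/h.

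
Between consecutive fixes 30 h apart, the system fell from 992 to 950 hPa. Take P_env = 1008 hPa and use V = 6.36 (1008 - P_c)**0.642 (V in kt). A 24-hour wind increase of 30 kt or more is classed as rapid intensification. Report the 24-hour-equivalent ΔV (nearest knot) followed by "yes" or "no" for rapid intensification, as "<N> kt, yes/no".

39 kt, yes

V₁: ΔP = 16, V ≈ 6.36 × 16^0.642 ≈ 37.71 kt.
V₂: ΔP = 58, V ≈ 6.36 × 58^0.642 ≈ 86.21 kt.
ΔV over 30 h = 48.50 kt → 24 h equivalent = 48.50 × 24/30 ≈ 38.80 kt.
39 kt ≥ 30 kt ⇒ rapid intensification.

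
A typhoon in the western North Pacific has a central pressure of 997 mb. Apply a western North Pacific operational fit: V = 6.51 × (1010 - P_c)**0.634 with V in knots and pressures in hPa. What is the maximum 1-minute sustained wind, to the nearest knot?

33 kt

ΔP = 1010 − 997 = 13 mb.
13^0.634 ≈ 5.084.
V ≈ 6.51 × 5.084 ≈ 33.1 kt.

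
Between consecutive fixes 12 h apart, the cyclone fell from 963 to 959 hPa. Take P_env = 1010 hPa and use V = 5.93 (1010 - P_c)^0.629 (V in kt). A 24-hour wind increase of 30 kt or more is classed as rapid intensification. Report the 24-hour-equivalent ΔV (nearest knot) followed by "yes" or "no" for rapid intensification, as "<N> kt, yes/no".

V₁: ΔP = 47, V ≈ 5.93 × 47^0.629 ≈ 66.80 kt.
V₂: ΔP = 51, V ≈ 5.93 × 51^0.629 ≈ 70.33 kt.
ΔV over 12 h = 3.53 kt → 24 h equivalent = 3.53 × 24/12 ≈ 7.06 kt.
7 kt < 30 kt ⇒ not rapid intensification.

7 kt, no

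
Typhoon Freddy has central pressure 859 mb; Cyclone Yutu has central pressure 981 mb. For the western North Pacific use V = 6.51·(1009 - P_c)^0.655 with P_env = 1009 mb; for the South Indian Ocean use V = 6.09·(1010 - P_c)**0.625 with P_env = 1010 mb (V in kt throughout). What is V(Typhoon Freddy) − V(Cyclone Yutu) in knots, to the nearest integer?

123 kt

Typhoon Freddy: ΔP = 150; V ≈ 6.51 × 150^0.655 ≈ 173.35 kt.
Cyclone Yutu: ΔP = 29; V ≈ 6.09 × 29^0.625 ≈ 49.96 kt.
Difference ≈ 173.35 − 49.96 = 123.39 → 123 kt.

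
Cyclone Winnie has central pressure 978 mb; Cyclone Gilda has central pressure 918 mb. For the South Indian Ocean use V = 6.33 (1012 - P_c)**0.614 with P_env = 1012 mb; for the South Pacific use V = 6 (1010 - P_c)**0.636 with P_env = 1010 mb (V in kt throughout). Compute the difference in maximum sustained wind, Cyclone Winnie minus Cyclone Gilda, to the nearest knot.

-51 kt

Cyclone Winnie: ΔP = 34; V ≈ 6.33 × 34^0.614 ≈ 55.17 kt.
Cyclone Gilda: ΔP = 92; V ≈ 6 × 92^0.636 ≈ 106.44 kt.
Difference ≈ 55.17 − 106.44 = -51.27 → -51 kt.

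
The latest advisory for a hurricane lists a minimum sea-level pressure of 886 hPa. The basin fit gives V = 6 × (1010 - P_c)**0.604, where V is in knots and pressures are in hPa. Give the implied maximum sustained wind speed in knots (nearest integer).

110 kt

ΔP = 1010 − 886 = 124 hPa.
124^0.604 ≈ 18.383.
V ≈ 6 × 18.383 ≈ 110.3 kt.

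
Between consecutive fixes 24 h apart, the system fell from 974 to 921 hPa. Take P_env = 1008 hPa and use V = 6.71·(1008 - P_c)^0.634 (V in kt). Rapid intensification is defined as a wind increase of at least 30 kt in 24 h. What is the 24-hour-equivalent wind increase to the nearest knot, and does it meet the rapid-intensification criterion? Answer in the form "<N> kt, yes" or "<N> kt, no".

51 kt, yes

V₁: ΔP = 34, V ≈ 6.71 × 34^0.634 ≈ 62.76 kt.
V₂: ΔP = 87, V ≈ 6.71 × 87^0.634 ≈ 113.86 kt.
ΔV over 24 h = 51.10 kt → 24 h equivalent = 51.10 × 24/24 ≈ 51.10 kt.
51 kt ≥ 30 kt ⇒ rapid intensification.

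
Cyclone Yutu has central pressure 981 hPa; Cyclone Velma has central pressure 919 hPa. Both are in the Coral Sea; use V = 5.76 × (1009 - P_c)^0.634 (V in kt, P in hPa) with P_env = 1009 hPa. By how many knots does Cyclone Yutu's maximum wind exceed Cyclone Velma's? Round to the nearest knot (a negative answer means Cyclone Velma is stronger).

Cyclone Yutu: ΔP = 28; V ≈ 5.76 × 28^0.634 ≈ 47.63 kt.
Cyclone Velma: ΔP = 90; V ≈ 5.76 × 90^0.634 ≈ 99.86 kt.
Difference ≈ 47.63 − 99.86 = -52.23 → -52 kt.

-52 kt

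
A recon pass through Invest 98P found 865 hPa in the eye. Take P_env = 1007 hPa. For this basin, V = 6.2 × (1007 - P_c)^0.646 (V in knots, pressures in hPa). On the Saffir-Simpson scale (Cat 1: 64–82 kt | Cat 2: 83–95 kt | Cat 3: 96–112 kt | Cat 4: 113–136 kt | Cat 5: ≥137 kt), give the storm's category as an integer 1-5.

ΔP = 1007 − 865 = 142 hPa.
V ≈ 6.2 × 142^0.646 = 6.2 × 24.57 ≈ 152 kt.
152 kt falls in the Category 5 band.

5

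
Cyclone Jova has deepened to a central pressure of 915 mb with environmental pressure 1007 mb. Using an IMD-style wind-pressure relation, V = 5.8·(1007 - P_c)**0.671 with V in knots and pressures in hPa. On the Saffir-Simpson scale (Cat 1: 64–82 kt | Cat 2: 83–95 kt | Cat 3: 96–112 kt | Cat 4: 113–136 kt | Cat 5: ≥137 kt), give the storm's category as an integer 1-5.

4

ΔP = 1007 − 915 = 92 mb.
V ≈ 5.8 × 92^0.671 = 5.8 × 20.78 ≈ 121 kt.
121 kt falls in the Category 4 band.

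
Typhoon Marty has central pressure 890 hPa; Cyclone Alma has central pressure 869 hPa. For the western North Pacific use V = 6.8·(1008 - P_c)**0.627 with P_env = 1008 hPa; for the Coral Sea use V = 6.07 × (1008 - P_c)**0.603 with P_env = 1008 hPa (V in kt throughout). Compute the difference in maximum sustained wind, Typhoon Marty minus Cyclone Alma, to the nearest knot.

16 kt

Typhoon Marty: ΔP = 118; V ≈ 6.8 × 118^0.627 ≈ 135.39 kt.
Cyclone Alma: ΔP = 139; V ≈ 6.07 × 139^0.603 ≈ 118.97 kt.
Difference ≈ 135.39 − 118.97 = 16.42 → 16 kt.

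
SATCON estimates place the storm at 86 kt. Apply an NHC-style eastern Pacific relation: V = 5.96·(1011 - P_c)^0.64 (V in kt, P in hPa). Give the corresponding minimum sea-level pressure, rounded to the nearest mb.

946 mb

ΔP = (V / 5.96)^(1/0.64) = (86/5.96)^1.562.
86/5.96 = 14.430; 14.430^1.562 ≈ 64.76 mb.
P_c = 1011 − 64.76 = 946.24 ≈ 946 mb.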